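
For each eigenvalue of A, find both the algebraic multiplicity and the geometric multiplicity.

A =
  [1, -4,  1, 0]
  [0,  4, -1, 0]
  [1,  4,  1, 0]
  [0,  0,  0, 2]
λ = 2: alg = 4, geom = 2

Step 1 — factor the characteristic polynomial to read off the algebraic multiplicities:
  χ_A(x) = (x - 2)^4

Step 2 — compute geometric multiplicities via the rank-nullity identity g(λ) = n − rank(A − λI):
  rank(A − (2)·I) = 2, so dim ker(A − (2)·I) = n − 2 = 2

Summary:
  λ = 2: algebraic multiplicity = 4, geometric multiplicity = 2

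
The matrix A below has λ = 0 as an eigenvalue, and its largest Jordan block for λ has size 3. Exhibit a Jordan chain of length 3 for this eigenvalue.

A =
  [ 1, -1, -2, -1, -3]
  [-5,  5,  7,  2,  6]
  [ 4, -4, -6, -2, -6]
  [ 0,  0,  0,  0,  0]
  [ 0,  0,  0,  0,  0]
A Jordan chain for λ = 0 of length 3:
v_1 = (-2, -2, 0, 0, 0)ᵀ
v_2 = (1, -5, 4, 0, 0)ᵀ
v_3 = (1, 0, 0, 0, 0)ᵀ

Let N = A − (0)·I. We want v_3 with N^3 v_3 = 0 but N^2 v_3 ≠ 0; then v_{j-1} := N · v_j for j = 3, …, 2.

Pick v_3 = (1, 0, 0, 0, 0)ᵀ.
Then v_2 = N · v_3 = (1, -5, 4, 0, 0)ᵀ.
Then v_1 = N · v_2 = (-2, -2, 0, 0, 0)ᵀ.

Sanity check: (A − (0)·I) v_1 = (0, 0, 0, 0, 0)ᵀ = 0. ✓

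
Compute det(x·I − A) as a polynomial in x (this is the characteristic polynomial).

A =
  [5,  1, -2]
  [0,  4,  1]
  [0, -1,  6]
x^3 - 15*x^2 + 75*x - 125

Expanding det(x·I − A) (e.g. by cofactor expansion or by noting that A is similar to its Jordan form J, which has the same characteristic polynomial as A) gives
  χ_A(x) = x^3 - 15*x^2 + 75*x - 125
which factors as (x - 5)^3. The eigenvalues (with algebraic multiplicities) are λ = 5 with multiplicity 3.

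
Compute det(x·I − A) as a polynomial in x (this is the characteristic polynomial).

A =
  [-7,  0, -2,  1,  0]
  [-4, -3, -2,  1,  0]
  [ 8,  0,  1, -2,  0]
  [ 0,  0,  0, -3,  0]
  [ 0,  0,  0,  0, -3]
x^5 + 15*x^4 + 90*x^3 + 270*x^2 + 405*x + 243

Expanding det(x·I − A) (e.g. by cofactor expansion or by noting that A is similar to its Jordan form J, which has the same characteristic polynomial as A) gives
  χ_A(x) = x^5 + 15*x^4 + 90*x^3 + 270*x^2 + 405*x + 243
which factors as (x + 3)^5. The eigenvalues (with algebraic multiplicities) are λ = -3 with multiplicity 5.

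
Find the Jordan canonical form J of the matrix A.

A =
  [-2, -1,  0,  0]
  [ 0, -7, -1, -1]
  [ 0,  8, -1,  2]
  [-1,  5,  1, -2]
J_3(-3) ⊕ J_1(-3)

The characteristic polynomial is
  det(x·I − A) = x^4 + 12*x^3 + 54*x^2 + 108*x + 81 = (x + 3)^4

Eigenvalues and multiplicities (the geometric multiplicity of λ is n − rank(A − λI), which equals the number of Jordan blocks for λ):
  λ = -3: algebraic multiplicity = 4, geometric multiplicity = 2

Determining the block sizes for each eigenvalue:
  λ = -3: with am = 4 and gm = 2, the partition is not yet determined (e.g. several partitions of 4 into 2 parts exist). Let N = A − (-3)·I. Computing rank(N^1) = 2, rank(N^2) = 1, rank(N^3) = 0; the number of blocks of size ≥ j is rank(N^{j−1}) − rank(N^j), giving [2, 1, 1]. So we have 1 block(s) of size 3, 1 block(s) of size 1 → block sizes [3, 1]

Assembling the blocks gives a Jordan form
J =
  [-3,  1,  0,  0]
  [ 0, -3,  1,  0]
  [ 0,  0, -3,  0]
  [ 0,  0,  0, -3]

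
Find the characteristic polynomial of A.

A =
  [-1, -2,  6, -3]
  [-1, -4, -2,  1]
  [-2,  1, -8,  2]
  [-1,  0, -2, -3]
x^4 + 16*x^3 + 96*x^2 + 256*x + 256

Expanding det(x·I − A) (e.g. by cofactor expansion or by noting that A is similar to its Jordan form J, which has the same characteristic polynomial as A) gives
  χ_A(x) = x^4 + 16*x^3 + 96*x^2 + 256*x + 256
which factors as (x + 4)^4. The eigenvalues (with algebraic multiplicities) are λ = -4 with multiplicity 4.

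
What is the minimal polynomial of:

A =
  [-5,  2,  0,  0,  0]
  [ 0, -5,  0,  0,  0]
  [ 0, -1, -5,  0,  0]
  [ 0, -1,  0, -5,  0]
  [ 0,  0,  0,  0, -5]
x^2 + 10*x + 25

The characteristic polynomial is χ_A(x) = (x + 5)^5, so the eigenvalues are known. The minimal polynomial is
  m_A(x) = Π_λ (x − λ)^{k_λ}
where k_λ is the size of the *largest* Jordan block for λ (equivalently, the smallest k with (A − λI)^k v = 0 for every generalised eigenvector v of λ).

  λ = -5: largest Jordan block has size 2, contributing (x + 5)^2

So m_A(x) = (x + 5)^2 = x^2 + 10*x + 25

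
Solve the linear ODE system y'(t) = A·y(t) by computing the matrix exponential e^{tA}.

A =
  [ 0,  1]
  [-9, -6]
e^{tA} =
  [3*t*exp(-3*t) + exp(-3*t), t*exp(-3*t)]
  [-9*t*exp(-3*t), -3*t*exp(-3*t) + exp(-3*t)]

Strategy: write A = P · J · P⁻¹ where J is a Jordan canonical form, so e^{tA} = P · e^{tJ} · P⁻¹, and e^{tJ} can be computed block-by-block.

A has Jordan form
J =
  [-3,  1]
  [ 0, -3]
(up to reordering of blocks).

Per-block formulas:
  For a 2×2 Jordan block J_2(-3): exp(t · J_2(-3)) = e^(-3t)·(I + t·N), where N is the 2×2 nilpotent shift.

After assembling e^{tJ} and conjugating by P, we get:

e^{tA} =
  [3*t*exp(-3*t) + exp(-3*t), t*exp(-3*t)]
  [-9*t*exp(-3*t), -3*t*exp(-3*t) + exp(-3*t)]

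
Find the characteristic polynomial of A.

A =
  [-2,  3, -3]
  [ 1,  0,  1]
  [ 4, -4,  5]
x^3 - 3*x^2 + 3*x - 1

Expanding det(x·I − A) (e.g. by cofactor expansion or by noting that A is similar to its Jordan form J, which has the same characteristic polynomial as A) gives
  χ_A(x) = x^3 - 3*x^2 + 3*x - 1
which factors as (x - 1)^3. The eigenvalues (with algebraic multiplicities) are λ = 1 with multiplicity 3.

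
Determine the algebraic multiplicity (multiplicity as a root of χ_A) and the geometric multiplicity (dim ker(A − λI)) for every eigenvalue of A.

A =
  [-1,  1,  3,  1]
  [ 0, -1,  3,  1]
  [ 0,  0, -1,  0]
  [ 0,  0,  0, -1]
λ = -1: alg = 4, geom = 2

Step 1 — factor the characteristic polynomial to read off the algebraic multiplicities:
  χ_A(x) = (x + 1)^4

Step 2 — compute geometric multiplicities via the rank-nullity identity g(λ) = n − rank(A − λI):
  rank(A − (-1)·I) = 2, so dim ker(A − (-1)·I) = n − 2 = 2

Summary:
  λ = -1: algebraic multiplicity = 4, geometric multiplicity = 2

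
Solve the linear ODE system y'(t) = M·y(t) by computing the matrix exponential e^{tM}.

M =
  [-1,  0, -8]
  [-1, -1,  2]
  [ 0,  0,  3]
e^{tM} =
  [exp(-t), 0, -2*exp(3*t) + 2*exp(-t)]
  [-t*exp(-t), exp(-t), -2*t*exp(-t) + exp(3*t) - exp(-t)]
  [0, 0, exp(3*t)]

Strategy: write M = P · J · P⁻¹ where J is a Jordan canonical form, so e^{tM} = P · e^{tJ} · P⁻¹, and e^{tJ} can be computed block-by-block.

M has Jordan form
J =
  [-1,  1, 0]
  [ 0, -1, 0]
  [ 0,  0, 3]
(up to reordering of blocks).

Per-block formulas:
  For a 2×2 Jordan block J_2(-1): exp(t · J_2(-1)) = e^(-1t)·(I + t·N), where N is the 2×2 nilpotent shift.
  For a 1×1 block at λ = 3: exp(t · [3]) = [e^(3t)].

After assembling e^{tJ} and conjugating by P, we get:

e^{tM} =
  [exp(-t), 0, -2*exp(3*t) + 2*exp(-t)]
  [-t*exp(-t), exp(-t), -2*t*exp(-t) + exp(3*t) - exp(-t)]
  [0, 0, exp(3*t)]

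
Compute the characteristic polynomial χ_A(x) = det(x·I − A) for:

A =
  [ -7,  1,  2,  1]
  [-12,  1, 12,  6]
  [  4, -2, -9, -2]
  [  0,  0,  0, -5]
x^4 + 20*x^3 + 150*x^2 + 500*x + 625

Expanding det(x·I − A) (e.g. by cofactor expansion or by noting that A is similar to its Jordan form J, which has the same characteristic polynomial as A) gives
  χ_A(x) = x^4 + 20*x^3 + 150*x^2 + 500*x + 625
which factors as (x + 5)^4. The eigenvalues (with algebraic multiplicities) are λ = -5 with multiplicity 4.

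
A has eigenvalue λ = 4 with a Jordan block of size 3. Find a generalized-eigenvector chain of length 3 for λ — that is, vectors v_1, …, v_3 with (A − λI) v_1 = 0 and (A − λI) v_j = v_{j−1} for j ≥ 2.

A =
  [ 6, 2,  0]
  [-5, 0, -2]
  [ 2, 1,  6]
A Jordan chain for λ = 4 of length 3:
v_1 = (-6, 6, 3)ᵀ
v_2 = (2, -5, 2)ᵀ
v_3 = (1, 0, 0)ᵀ

Let N = A − (4)·I. We want v_3 with N^3 v_3 = 0 but N^2 v_3 ≠ 0; then v_{j-1} := N · v_j for j = 3, …, 2.

Pick v_3 = (1, 0, 0)ᵀ.
Then v_2 = N · v_3 = (2, -5, 2)ᵀ.
Then v_1 = N · v_2 = (-6, 6, 3)ᵀ.

Sanity check: (A − (4)·I) v_1 = (0, 0, 0)ᵀ = 0. ✓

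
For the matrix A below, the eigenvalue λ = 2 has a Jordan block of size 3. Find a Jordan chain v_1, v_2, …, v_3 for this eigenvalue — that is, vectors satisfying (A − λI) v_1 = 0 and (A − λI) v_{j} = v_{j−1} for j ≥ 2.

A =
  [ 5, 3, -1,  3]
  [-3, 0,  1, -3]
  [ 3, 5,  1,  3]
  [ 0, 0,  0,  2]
A Jordan chain for λ = 2 of length 3:
v_1 = (-3, 0, -9, 0)ᵀ
v_2 = (3, -3, 3, 0)ᵀ
v_3 = (1, 0, 0, 0)ᵀ

Let N = A − (2)·I. We want v_3 with N^3 v_3 = 0 but N^2 v_3 ≠ 0; then v_{j-1} := N · v_j for j = 3, …, 2.

Pick v_3 = (1, 0, 0, 0)ᵀ.
Then v_2 = N · v_3 = (3, -3, 3, 0)ᵀ.
Then v_1 = N · v_2 = (-3, 0, -9, 0)ᵀ.

Sanity check: (A − (2)·I) v_1 = (0, 0, 0, 0)ᵀ = 0. ✓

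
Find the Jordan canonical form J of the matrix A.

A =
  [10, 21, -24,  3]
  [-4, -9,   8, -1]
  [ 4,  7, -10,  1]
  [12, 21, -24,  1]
J_2(-2) ⊕ J_1(-2) ⊕ J_1(-2)

The characteristic polynomial is
  det(x·I − A) = x^4 + 8*x^3 + 24*x^2 + 32*x + 16 = (x + 2)^4

Eigenvalues and multiplicities (the geometric multiplicity of λ is n − rank(A − λI), which equals the number of Jordan blocks for λ):
  λ = -2: algebraic multiplicity = 4, geometric multiplicity = 3

Determining the block sizes for each eigenvalue:
  λ = -2: 3 blocks summing to 4 forces exactly one block of size 2 and the rest size 1 → block sizes [2, 1, 1]

Assembling the blocks gives a Jordan form
J =
  [-2,  1,  0,  0]
  [ 0, -2,  0,  0]
  [ 0,  0, -2,  0]
  [ 0,  0,  0, -2]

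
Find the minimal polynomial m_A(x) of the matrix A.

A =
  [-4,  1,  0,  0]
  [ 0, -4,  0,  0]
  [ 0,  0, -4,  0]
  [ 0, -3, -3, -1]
x^3 + 9*x^2 + 24*x + 16

The characteristic polynomial is χ_A(x) = (x + 1)*(x + 4)^3, so the eigenvalues are known. The minimal polynomial is
  m_A(x) = Π_λ (x − λ)^{k_λ}
where k_λ is the size of the *largest* Jordan block for λ (equivalently, the smallest k with (A − λI)^k v = 0 for every generalised eigenvector v of λ).

  λ = -4: largest Jordan block has size 2, contributing (x + 4)^2
  λ = -1: largest Jordan block has size 1, contributing (x + 1)

So m_A(x) = (x + 1)*(x + 4)^2 = x^3 + 9*x^2 + 24*x + 16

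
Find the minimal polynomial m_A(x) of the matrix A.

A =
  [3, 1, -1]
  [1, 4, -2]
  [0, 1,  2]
x^3 - 9*x^2 + 27*x - 27

The characteristic polynomial is χ_A(x) = (x - 3)^3, so the eigenvalues are known. The minimal polynomial is
  m_A(x) = Π_λ (x − λ)^{k_λ}
where k_λ is the size of the *largest* Jordan block for λ (equivalently, the smallest k with (A − λI)^k v = 0 for every generalised eigenvector v of λ).

  λ = 3: largest Jordan block has size 3, contributing (x − 3)^3

So m_A(x) = (x - 3)^3 = x^3 - 9*x^2 + 27*x - 27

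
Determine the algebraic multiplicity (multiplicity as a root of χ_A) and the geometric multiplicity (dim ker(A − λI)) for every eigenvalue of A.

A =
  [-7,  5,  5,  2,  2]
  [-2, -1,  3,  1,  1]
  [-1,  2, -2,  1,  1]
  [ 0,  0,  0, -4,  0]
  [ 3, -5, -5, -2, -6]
λ = -4: alg = 5, geom = 3

Step 1 — factor the characteristic polynomial to read off the algebraic multiplicities:
  χ_A(x) = (x + 4)^5

Step 2 — compute geometric multiplicities via the rank-nullity identity g(λ) = n − rank(A − λI):
  rank(A − (-4)·I) = 2, so dim ker(A − (-4)·I) = n − 2 = 3

Summary:
  λ = -4: algebraic multiplicity = 5, geometric multiplicity = 3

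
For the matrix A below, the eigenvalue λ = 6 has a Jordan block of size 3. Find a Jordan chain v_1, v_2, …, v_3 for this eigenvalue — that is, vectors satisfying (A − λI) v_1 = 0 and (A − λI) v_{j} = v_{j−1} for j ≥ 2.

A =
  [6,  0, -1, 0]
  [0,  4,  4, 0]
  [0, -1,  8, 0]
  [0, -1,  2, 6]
A Jordan chain for λ = 6 of length 3:
v_1 = (1, 0, 0, 0)ᵀ
v_2 = (0, -2, -1, -1)ᵀ
v_3 = (0, 1, 0, 0)ᵀ

Let N = A − (6)·I. We want v_3 with N^3 v_3 = 0 but N^2 v_3 ≠ 0; then v_{j-1} := N · v_j for j = 3, …, 2.

Pick v_3 = (0, 1, 0, 0)ᵀ.
Then v_2 = N · v_3 = (0, -2, -1, -1)ᵀ.
Then v_1 = N · v_2 = (1, 0, 0, 0)ᵀ.

Sanity check: (A − (6)·I) v_1 = (0, 0, 0, 0)ᵀ = 0. ✓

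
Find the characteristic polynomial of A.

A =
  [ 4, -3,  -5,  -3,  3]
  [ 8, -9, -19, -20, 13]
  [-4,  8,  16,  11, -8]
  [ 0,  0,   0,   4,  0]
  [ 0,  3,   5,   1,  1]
x^5 - 16*x^4 + 100*x^3 - 304*x^2 + 448*x - 256

Expanding det(x·I − A) (e.g. by cofactor expansion or by noting that A is similar to its Jordan form J, which has the same characteristic polynomial as A) gives
  χ_A(x) = x^5 - 16*x^4 + 100*x^3 - 304*x^2 + 448*x - 256
which factors as (x - 4)^3*(x - 2)^2. The eigenvalues (with algebraic multiplicities) are λ = 2 with multiplicity 2, λ = 4 with multiplicity 3.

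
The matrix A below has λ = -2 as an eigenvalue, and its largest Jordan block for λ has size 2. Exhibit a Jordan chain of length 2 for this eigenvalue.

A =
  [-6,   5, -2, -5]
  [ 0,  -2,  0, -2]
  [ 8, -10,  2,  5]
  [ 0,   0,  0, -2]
A Jordan chain for λ = -2 of length 2:
v_1 = (-4, 0, 8, 0)ᵀ
v_2 = (1, 0, 0, 0)ᵀ

Let N = A − (-2)·I. We want v_2 with N^2 v_2 = 0 but N^1 v_2 ≠ 0; then v_{j-1} := N · v_j for j = 2, …, 2.

Pick v_2 = (1, 0, 0, 0)ᵀ.
Then v_1 = N · v_2 = (-4, 0, 8, 0)ᵀ.

Sanity check: (A − (-2)·I) v_1 = (0, 0, 0, 0)ᵀ = 0. ✓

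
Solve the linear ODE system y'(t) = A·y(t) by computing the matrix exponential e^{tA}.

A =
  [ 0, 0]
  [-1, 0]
e^{tA} =
  [1, 0]
  [-t, 1]

Strategy: write A = P · J · P⁻¹ where J is a Jordan canonical form, so e^{tA} = P · e^{tJ} · P⁻¹, and e^{tJ} can be computed block-by-block.

A has Jordan form
J =
  [0, 1]
  [0, 0]
(up to reordering of blocks).

Per-block formulas:
  For a 2×2 Jordan block J_2(0): exp(t · J_2(0)) = e^(0t)·(I + t·N), where N is the 2×2 nilpotent shift.

After assembling e^{tJ} and conjugating by P, we get:

e^{tA} =
  [1, 0]
  [-t, 1]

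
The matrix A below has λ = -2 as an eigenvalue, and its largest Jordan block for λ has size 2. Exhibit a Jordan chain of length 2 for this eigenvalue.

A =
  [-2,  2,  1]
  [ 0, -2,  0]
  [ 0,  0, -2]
A Jordan chain for λ = -2 of length 2:
v_1 = (2, 0, 0)ᵀ
v_2 = (0, 1, 0)ᵀ

Let N = A − (-2)·I. We want v_2 with N^2 v_2 = 0 but N^1 v_2 ≠ 0; then v_{j-1} := N · v_j for j = 2, …, 2.

Pick v_2 = (0, 1, 0)ᵀ.
Then v_1 = N · v_2 = (2, 0, 0)ᵀ.

Sanity check: (A − (-2)·I) v_1 = (0, 0, 0)ᵀ = 0. ✓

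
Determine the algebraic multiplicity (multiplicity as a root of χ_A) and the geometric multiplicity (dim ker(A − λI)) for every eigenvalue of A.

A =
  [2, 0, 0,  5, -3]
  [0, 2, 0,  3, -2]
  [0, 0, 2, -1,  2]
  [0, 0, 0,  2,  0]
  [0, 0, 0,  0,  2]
λ = 2: alg = 5, geom = 3

Step 1 — factor the characteristic polynomial to read off the algebraic multiplicities:
  χ_A(x) = (x - 2)^5

Step 2 — compute geometric multiplicities via the rank-nullity identity g(λ) = n − rank(A − λI):
  rank(A − (2)·I) = 2, so dim ker(A − (2)·I) = n − 2 = 3

Summary:
  λ = 2: algebraic multiplicity = 5, geometric multiplicity = 3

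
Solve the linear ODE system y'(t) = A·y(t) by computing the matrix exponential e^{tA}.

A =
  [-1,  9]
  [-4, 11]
e^{tA} =
  [-6*t*exp(5*t) + exp(5*t), 9*t*exp(5*t)]
  [-4*t*exp(5*t), 6*t*exp(5*t) + exp(5*t)]

Strategy: write A = P · J · P⁻¹ where J is a Jordan canonical form, so e^{tA} = P · e^{tJ} · P⁻¹, and e^{tJ} can be computed block-by-block.

A has Jordan form
J =
  [5, 1]
  [0, 5]
(up to reordering of blocks).

Per-block formulas:
  For a 2×2 Jordan block J_2(5): exp(t · J_2(5)) = e^(5t)·(I + t·N), where N is the 2×2 nilpotent shift.

After assembling e^{tJ} and conjugating by P, we get:

e^{tA} =
  [-6*t*exp(5*t) + exp(5*t), 9*t*exp(5*t)]
  [-4*t*exp(5*t), 6*t*exp(5*t) + exp(5*t)]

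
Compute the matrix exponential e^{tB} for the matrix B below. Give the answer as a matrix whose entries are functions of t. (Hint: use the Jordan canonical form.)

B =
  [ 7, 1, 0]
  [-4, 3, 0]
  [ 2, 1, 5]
e^{tB} =
  [2*t*exp(5*t) + exp(5*t), t*exp(5*t), 0]
  [-4*t*exp(5*t), -2*t*exp(5*t) + exp(5*t), 0]
  [2*t*exp(5*t), t*exp(5*t), exp(5*t)]

Strategy: write B = P · J · P⁻¹ where J is a Jordan canonical form, so e^{tB} = P · e^{tJ} · P⁻¹, and e^{tJ} can be computed block-by-block.

B has Jordan form
J =
  [5, 1, 0]
  [0, 5, 0]
  [0, 0, 5]
(up to reordering of blocks).

Per-block formulas:
  For a 1×1 block at λ = 5: exp(t · [5]) = [e^(5t)].
  For a 2×2 Jordan block J_2(5): exp(t · J_2(5)) = e^(5t)·(I + t·N), where N is the 2×2 nilpotent shift.

After assembling e^{tJ} and conjugating by P, we get:

e^{tB} =
  [2*t*exp(5*t) + exp(5*t), t*exp(5*t), 0]
  [-4*t*exp(5*t), -2*t*exp(5*t) + exp(5*t), 0]
  [2*t*exp(5*t), t*exp(5*t), exp(5*t)]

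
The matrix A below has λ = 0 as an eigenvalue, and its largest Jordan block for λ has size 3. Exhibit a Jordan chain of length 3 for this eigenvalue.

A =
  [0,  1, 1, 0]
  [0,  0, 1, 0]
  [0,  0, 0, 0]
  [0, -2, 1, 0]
A Jordan chain for λ = 0 of length 3:
v_1 = (1, 0, 0, -2)ᵀ
v_2 = (1, 1, 0, 1)ᵀ
v_3 = (0, 0, 1, 0)ᵀ

Let N = A − (0)·I. We want v_3 with N^3 v_3 = 0 but N^2 v_3 ≠ 0; then v_{j-1} := N · v_j for j = 3, …, 2.

Pick v_3 = (0, 0, 1, 0)ᵀ.
Then v_2 = N · v_3 = (1, 1, 0, 1)ᵀ.
Then v_1 = N · v_2 = (1, 0, 0, -2)ᵀ.

Sanity check: (A − (0)·I) v_1 = (0, 0, 0, 0)ᵀ = 0. ✓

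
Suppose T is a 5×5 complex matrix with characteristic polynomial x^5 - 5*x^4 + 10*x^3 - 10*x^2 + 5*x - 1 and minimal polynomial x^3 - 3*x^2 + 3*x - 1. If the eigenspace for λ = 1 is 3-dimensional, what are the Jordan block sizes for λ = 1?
Block sizes for λ = 1: [3, 1, 1]

Step 1 — from the characteristic polynomial, algebraic multiplicity of λ = 1 is 5. From dim ker(T − (1)·I) = 3, there are exactly 3 Jordan blocks for λ = 1.
Step 2 — from the minimal polynomial, the factor (x − 1)^3 tells us the largest block for λ = 1 has size 3.
Step 3 — with total size 5, 3 blocks, and largest block 3, the block sizes (in nonincreasing order) are [3, 1, 1].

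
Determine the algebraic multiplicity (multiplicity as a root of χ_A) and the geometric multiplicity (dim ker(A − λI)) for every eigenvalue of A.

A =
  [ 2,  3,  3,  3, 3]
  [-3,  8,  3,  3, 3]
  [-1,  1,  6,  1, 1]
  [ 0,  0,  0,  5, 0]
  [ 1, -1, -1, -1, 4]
λ = 5: alg = 5, geom = 4

Step 1 — factor the characteristic polynomial to read off the algebraic multiplicities:
  χ_A(x) = (x - 5)^5

Step 2 — compute geometric multiplicities via the rank-nullity identity g(λ) = n − rank(A − λI):
  rank(A − (5)·I) = 1, so dim ker(A − (5)·I) = n − 1 = 4

Summary:
  λ = 5: algebraic multiplicity = 5, geometric multiplicity = 4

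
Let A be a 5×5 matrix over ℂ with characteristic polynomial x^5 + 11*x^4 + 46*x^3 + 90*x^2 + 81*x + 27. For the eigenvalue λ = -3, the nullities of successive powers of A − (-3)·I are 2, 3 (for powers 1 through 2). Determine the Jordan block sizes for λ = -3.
Block sizes for λ = -3: [2, 1]

From the dimensions of kernels of powers, the number of Jordan blocks of size at least j is d_j − d_{j−1} where d_j = dim ker(N^j) (with d_0 = 0). Computing the differences gives [2, 1].
The number of blocks of size exactly k is (#blocks of size ≥ k) − (#blocks of size ≥ k + 1), so the partition is: 1 block(s) of size 1, 1 block(s) of size 2.
In nonincreasing order the block sizes are [2, 1].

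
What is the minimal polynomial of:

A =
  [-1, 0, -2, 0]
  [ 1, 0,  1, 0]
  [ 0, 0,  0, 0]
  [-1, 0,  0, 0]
x^3 + x^2

The characteristic polynomial is χ_A(x) = x^3*(x + 1), so the eigenvalues are known. The minimal polynomial is
  m_A(x) = Π_λ (x − λ)^{k_λ}
where k_λ is the size of the *largest* Jordan block for λ (equivalently, the smallest k with (A − λI)^k v = 0 for every generalised eigenvector v of λ).

  λ = -1: largest Jordan block has size 1, contributing (x + 1)
  λ = 0: largest Jordan block has size 2, contributing (x − 0)^2

So m_A(x) = x^2*(x + 1) = x^3 + x^2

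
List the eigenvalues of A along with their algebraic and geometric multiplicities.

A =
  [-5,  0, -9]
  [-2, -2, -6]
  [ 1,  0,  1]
λ = -2: alg = 3, geom = 2

Step 1 — factor the characteristic polynomial to read off the algebraic multiplicities:
  χ_A(x) = (x + 2)^3

Step 2 — compute geometric multiplicities via the rank-nullity identity g(λ) = n − rank(A − λI):
  rank(A − (-2)·I) = 1, so dim ker(A − (-2)·I) = n − 1 = 2

Summary:
  λ = -2: algebraic multiplicity = 3, geometric multiplicity = 2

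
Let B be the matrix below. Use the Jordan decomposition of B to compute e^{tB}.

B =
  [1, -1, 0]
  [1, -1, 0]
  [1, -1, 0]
e^{tB} =
  [t + 1, -t, 0]
  [t, 1 - t, 0]
  [t, -t, 1]

Strategy: write B = P · J · P⁻¹ where J is a Jordan canonical form, so e^{tB} = P · e^{tJ} · P⁻¹, and e^{tJ} can be computed block-by-block.

B has Jordan form
J =
  [0, 1, 0]
  [0, 0, 0]
  [0, 0, 0]
(up to reordering of blocks).

Per-block formulas:
  For a 1×1 block at λ = 0: exp(t · [0]) = [e^(0t)].
  For a 2×2 Jordan block J_2(0): exp(t · J_2(0)) = e^(0t)·(I + t·N), where N is the 2×2 nilpotent shift.

After assembling e^{tJ} and conjugating by P, we get:

e^{tB} =
  [t + 1, -t, 0]
  [t, 1 - t, 0]
  [t, -t, 1]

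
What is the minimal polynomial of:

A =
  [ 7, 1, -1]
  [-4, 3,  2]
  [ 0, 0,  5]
x^2 - 10*x + 25

The characteristic polynomial is χ_A(x) = (x - 5)^3, so the eigenvalues are known. The minimal polynomial is
  m_A(x) = Π_λ (x − λ)^{k_λ}
where k_λ is the size of the *largest* Jordan block for λ (equivalently, the smallest k with (A − λI)^k v = 0 for every generalised eigenvector v of λ).

  λ = 5: largest Jordan block has size 2, contributing (x − 5)^2

So m_A(x) = (x - 5)^2 = x^2 - 10*x + 25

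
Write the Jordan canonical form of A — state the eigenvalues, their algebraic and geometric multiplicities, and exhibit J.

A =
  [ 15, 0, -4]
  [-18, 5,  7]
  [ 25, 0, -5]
J_3(5)

The characteristic polynomial is
  det(x·I − A) = x^3 - 15*x^2 + 75*x - 125 = (x - 5)^3

Eigenvalues and multiplicities (the geometric multiplicity of λ is n − rank(A − λI), which equals the number of Jordan blocks for λ):
  λ = 5: algebraic multiplicity = 3, geometric multiplicity = 1

Determining the block sizes for each eigenvalue:
  λ = 5: one block (gm = 1), so the single block has size am = 3 → block sizes [3]

Assembling the blocks gives a Jordan form
J =
  [5, 1, 0]
  [0, 5, 1]
  [0, 0, 5]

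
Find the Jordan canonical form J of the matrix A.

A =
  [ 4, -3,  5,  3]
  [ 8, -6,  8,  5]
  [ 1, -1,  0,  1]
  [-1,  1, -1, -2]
J_3(-1) ⊕ J_1(-1)

The characteristic polynomial is
  det(x·I − A) = x^4 + 4*x^3 + 6*x^2 + 4*x + 1 = (x + 1)^4

Eigenvalues and multiplicities (the geometric multiplicity of λ is n − rank(A − λI), which equals the number of Jordan blocks for λ):
  λ = -1: algebraic multiplicity = 4, geometric multiplicity = 2

Determining the block sizes for each eigenvalue:
  λ = -1: with am = 4 and gm = 2, the partition is not yet determined (e.g. several partitions of 4 into 2 parts exist). Let N = A − (-1)·I. Computing rank(N^1) = 2, rank(N^2) = 1, rank(N^3) = 0; the number of blocks of size ≥ j is rank(N^{j−1}) − rank(N^j), giving [2, 1, 1]. So we have 1 block(s) of size 3, 1 block(s) of size 1 → block sizes [3, 1]

Assembling the blocks gives a Jordan form
J =
  [-1,  1,  0,  0]
  [ 0, -1,  1,  0]
  [ 0,  0, -1,  0]
  [ 0,  0,  0, -1]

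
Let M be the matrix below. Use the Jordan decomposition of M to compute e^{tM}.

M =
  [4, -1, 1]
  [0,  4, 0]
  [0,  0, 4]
e^{tM} =
  [exp(4*t), -t*exp(4*t), t*exp(4*t)]
  [0, exp(4*t), 0]
  [0, 0, exp(4*t)]

Strategy: write M = P · J · P⁻¹ where J is a Jordan canonical form, so e^{tM} = P · e^{tJ} · P⁻¹, and e^{tJ} can be computed block-by-block.

M has Jordan form
J =
  [4, 1, 0]
  [0, 4, 0]
  [0, 0, 4]
(up to reordering of blocks).

Per-block formulas:
  For a 2×2 Jordan block J_2(4): exp(t · J_2(4)) = e^(4t)·(I + t·N), where N is the 2×2 nilpotent shift.
  For a 1×1 block at λ = 4: exp(t · [4]) = [e^(4t)].

After assembling e^{tJ} and conjugating by P, we get:

e^{tM} =
  [exp(4*t), -t*exp(4*t), t*exp(4*t)]
  [0, exp(4*t), 0]
  [0, 0, exp(4*t)]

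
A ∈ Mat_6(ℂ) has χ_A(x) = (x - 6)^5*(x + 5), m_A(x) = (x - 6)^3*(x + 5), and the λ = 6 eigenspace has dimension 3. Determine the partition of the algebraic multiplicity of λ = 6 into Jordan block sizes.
Block sizes for λ = 6: [3, 1, 1]

Step 1 — from the characteristic polynomial, algebraic multiplicity of λ = 6 is 5. From dim ker(A − (6)·I) = 3, there are exactly 3 Jordan blocks for λ = 6.
Step 2 — from the minimal polynomial, the factor (x − 6)^3 tells us the largest block for λ = 6 has size 3.
Step 3 — with total size 5, 3 blocks, and largest block 3, the block sizes (in nonincreasing order) are [3, 1, 1].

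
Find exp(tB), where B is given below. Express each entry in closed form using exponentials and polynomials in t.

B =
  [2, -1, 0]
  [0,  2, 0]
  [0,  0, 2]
e^{tB} =
  [exp(2*t), -t*exp(2*t), 0]
  [0, exp(2*t), 0]
  [0, 0, exp(2*t)]

Strategy: write B = P · J · P⁻¹ where J is a Jordan canonical form, so e^{tB} = P · e^{tJ} · P⁻¹, and e^{tJ} can be computed block-by-block.

B has Jordan form
J =
  [2, 1, 0]
  [0, 2, 0]
  [0, 0, 2]
(up to reordering of blocks).

Per-block formulas:
  For a 1×1 block at λ = 2: exp(t · [2]) = [e^(2t)].
  For a 2×2 Jordan block J_2(2): exp(t · J_2(2)) = e^(2t)·(I + t·N), where N is the 2×2 nilpotent shift.

After assembling e^{tJ} and conjugating by P, we get:

e^{tB} =
  [exp(2*t), -t*exp(2*t), 0]
  [0, exp(2*t), 0]
  [0, 0, exp(2*t)]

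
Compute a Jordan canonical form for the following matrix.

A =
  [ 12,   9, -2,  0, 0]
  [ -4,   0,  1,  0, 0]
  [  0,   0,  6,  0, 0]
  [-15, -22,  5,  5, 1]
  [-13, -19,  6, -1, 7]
J_3(6) ⊕ J_2(6)

The characteristic polynomial is
  det(x·I − A) = x^5 - 30*x^4 + 360*x^3 - 2160*x^2 + 6480*x - 7776 = (x - 6)^5

Eigenvalues and multiplicities (the geometric multiplicity of λ is n − rank(A − λI), which equals the number of Jordan blocks for λ):
  λ = 6: algebraic multiplicity = 5, geometric multiplicity = 2

Determining the block sizes for each eigenvalue:
  λ = 6: with am = 5 and gm = 2, the partition is not yet determined (e.g. several partitions of 5 into 2 parts exist). Let N = A − (6)·I. Computing rank(N^1) = 3, rank(N^2) = 1, rank(N^3) = 0; the number of blocks of size ≥ j is rank(N^{j−1}) − rank(N^j), giving [2, 2, 1]. So we have 1 block(s) of size 3, 1 block(s) of size 2 → block sizes [3, 2]

Assembling the blocks gives a Jordan form
J =
  [6, 1, 0, 0, 0]
  [0, 6, 1, 0, 0]
  [0, 0, 6, 0, 0]
  [0, 0, 0, 6, 1]
  [0, 0, 0, 0, 6]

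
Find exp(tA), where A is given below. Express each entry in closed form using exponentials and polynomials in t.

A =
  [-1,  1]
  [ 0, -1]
e^{tA} =
  [exp(-t), t*exp(-t)]
  [0, exp(-t)]

Strategy: write A = P · J · P⁻¹ where J is a Jordan canonical form, so e^{tA} = P · e^{tJ} · P⁻¹, and e^{tJ} can be computed block-by-block.

A has Jordan form
J =
  [-1,  1]
  [ 0, -1]
(up to reordering of blocks).

Per-block formulas:
  For a 2×2 Jordan block J_2(-1): exp(t · J_2(-1)) = e^(-1t)·(I + t·N), where N is the 2×2 nilpotent shift.

After assembling e^{tJ} and conjugating by P, we get:

e^{tA} =
  [exp(-t), t*exp(-t)]
  [0, exp(-t)]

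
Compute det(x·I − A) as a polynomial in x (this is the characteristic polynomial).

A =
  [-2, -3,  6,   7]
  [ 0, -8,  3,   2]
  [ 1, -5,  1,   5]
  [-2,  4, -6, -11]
x^4 + 20*x^3 + 150*x^2 + 500*x + 625

Expanding det(x·I − A) (e.g. by cofactor expansion or by noting that A is similar to its Jordan form J, which has the same characteristic polynomial as A) gives
  χ_A(x) = x^4 + 20*x^3 + 150*x^2 + 500*x + 625
which factors as (x + 5)^4. The eigenvalues (with algebraic multiplicities) are λ = -5 with multiplicity 4.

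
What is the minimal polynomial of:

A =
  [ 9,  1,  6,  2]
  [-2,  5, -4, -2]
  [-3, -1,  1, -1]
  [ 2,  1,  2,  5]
x^2 - 10*x + 25

The characteristic polynomial is χ_A(x) = (x - 5)^4, so the eigenvalues are known. The minimal polynomial is
  m_A(x) = Π_λ (x − λ)^{k_λ}
where k_λ is the size of the *largest* Jordan block for λ (equivalently, the smallest k with (A − λI)^k v = 0 for every generalised eigenvector v of λ).

  λ = 5: largest Jordan block has size 2, contributing (x − 5)^2

So m_A(x) = (x - 5)^2 = x^2 - 10*x + 25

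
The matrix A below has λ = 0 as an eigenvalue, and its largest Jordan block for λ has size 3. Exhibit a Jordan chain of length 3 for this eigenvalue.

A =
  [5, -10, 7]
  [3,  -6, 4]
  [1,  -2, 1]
A Jordan chain for λ = 0 of length 3:
v_1 = (2, 1, 0)ᵀ
v_2 = (5, 3, 1)ᵀ
v_3 = (1, 0, 0)ᵀ

Let N = A − (0)·I. We want v_3 with N^3 v_3 = 0 but N^2 v_3 ≠ 0; then v_{j-1} := N · v_j for j = 3, …, 2.

Pick v_3 = (1, 0, 0)ᵀ.
Then v_2 = N · v_3 = (5, 3, 1)ᵀ.
Then v_1 = N · v_2 = (2, 1, 0)ᵀ.

Sanity check: (A − (0)·I) v_1 = (0, 0, 0)ᵀ = 0. ✓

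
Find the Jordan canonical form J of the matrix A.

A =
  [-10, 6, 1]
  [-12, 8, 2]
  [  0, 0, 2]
J_1(-4) ⊕ J_2(2)

The characteristic polynomial is
  det(x·I − A) = x^3 - 12*x + 16 = (x - 2)^2*(x + 4)

Eigenvalues and multiplicities (the geometric multiplicity of λ is n − rank(A − λI), which equals the number of Jordan blocks for λ):
  λ = -4: algebraic multiplicity = 1, geometric multiplicity = 1
  λ = 2: algebraic multiplicity = 2, geometric multiplicity = 1

Determining the block sizes for each eigenvalue:
  λ = -4: one block (gm = 1), so the single block has size am = 1 → block sizes [1]
  λ = 2: one block (gm = 1), so the single block has size am = 2 → block sizes [2]

Assembling the blocks gives a Jordan form
J =
  [-4, 0, 0]
  [ 0, 2, 1]
  [ 0, 0, 2]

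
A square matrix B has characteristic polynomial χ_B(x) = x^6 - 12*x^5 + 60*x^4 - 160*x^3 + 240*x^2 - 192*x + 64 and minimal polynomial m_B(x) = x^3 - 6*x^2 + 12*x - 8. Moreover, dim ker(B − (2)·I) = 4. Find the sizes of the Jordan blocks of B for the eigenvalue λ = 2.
Block sizes for λ = 2: [3, 1, 1, 1]

Step 1 — from the characteristic polynomial, algebraic multiplicity of λ = 2 is 6. From dim ker(B − (2)·I) = 4, there are exactly 4 Jordan blocks for λ = 2.
Step 2 — from the minimal polynomial, the factor (x − 2)^3 tells us the largest block for λ = 2 has size 3.
Step 3 — with total size 6, 4 blocks, and largest block 3, the block sizes (in nonincreasing order) are [3, 1, 1, 1].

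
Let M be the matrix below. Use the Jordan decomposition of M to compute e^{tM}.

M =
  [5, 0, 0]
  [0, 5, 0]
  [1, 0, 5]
e^{tM} =
  [exp(5*t), 0, 0]
  [0, exp(5*t), 0]
  [t*exp(5*t), 0, exp(5*t)]

Strategy: write M = P · J · P⁻¹ where J is a Jordan canonical form, so e^{tM} = P · e^{tJ} · P⁻¹, and e^{tJ} can be computed block-by-block.

M has Jordan form
J =
  [5, 1, 0]
  [0, 5, 0]
  [0, 0, 5]
(up to reordering of blocks).

Per-block formulas:
  For a 1×1 block at λ = 5: exp(t · [5]) = [e^(5t)].
  For a 2×2 Jordan block J_2(5): exp(t · J_2(5)) = e^(5t)·(I + t·N), where N is the 2×2 nilpotent shift.

After assembling e^{tJ} and conjugating by P, we get:

e^{tM} =
  [exp(5*t), 0, 0]
  [0, exp(5*t), 0]
  [t*exp(5*t), 0, exp(5*t)]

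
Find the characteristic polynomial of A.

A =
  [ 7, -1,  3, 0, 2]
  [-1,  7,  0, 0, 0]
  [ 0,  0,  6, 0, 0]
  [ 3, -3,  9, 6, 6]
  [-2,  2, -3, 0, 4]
x^5 - 30*x^4 + 360*x^3 - 2160*x^2 + 6480*x - 7776

Expanding det(x·I − A) (e.g. by cofactor expansion or by noting that A is similar to its Jordan form J, which has the same characteristic polynomial as A) gives
  χ_A(x) = x^5 - 30*x^4 + 360*x^3 - 2160*x^2 + 6480*x - 7776
which factors as (x - 6)^5. The eigenvalues (with algebraic multiplicities) are λ = 6 with multiplicity 5.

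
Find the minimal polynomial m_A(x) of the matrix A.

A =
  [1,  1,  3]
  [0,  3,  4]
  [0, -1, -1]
x^3 - 3*x^2 + 3*x - 1

The characteristic polynomial is χ_A(x) = (x - 1)^3, so the eigenvalues are known. The minimal polynomial is
  m_A(x) = Π_λ (x − λ)^{k_λ}
where k_λ is the size of the *largest* Jordan block for λ (equivalently, the smallest k with (A − λI)^k v = 0 for every generalised eigenvector v of λ).

  λ = 1: largest Jordan block has size 3, contributing (x − 1)^3

So m_A(x) = (x - 1)^3 = x^3 - 3*x^2 + 3*x - 1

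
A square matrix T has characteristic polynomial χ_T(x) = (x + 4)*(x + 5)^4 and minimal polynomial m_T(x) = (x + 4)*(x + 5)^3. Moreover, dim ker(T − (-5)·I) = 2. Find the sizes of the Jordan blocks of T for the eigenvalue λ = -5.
Block sizes for λ = -5: [3, 1]

Step 1 — from the characteristic polynomial, algebraic multiplicity of λ = -5 is 4. From dim ker(T − (-5)·I) = 2, there are exactly 2 Jordan blocks for λ = -5.
Step 2 — from the minimal polynomial, the factor (x + 5)^3 tells us the largest block for λ = -5 has size 3.
Step 3 — with total size 4, 2 blocks, and largest block 3, the block sizes (in nonincreasing order) are [3, 1].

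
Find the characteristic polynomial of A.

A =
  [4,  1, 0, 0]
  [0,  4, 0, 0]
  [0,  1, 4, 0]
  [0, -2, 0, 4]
x^4 - 16*x^3 + 96*x^2 - 256*x + 256

Expanding det(x·I − A) (e.g. by cofactor expansion or by noting that A is similar to its Jordan form J, which has the same characteristic polynomial as A) gives
  χ_A(x) = x^4 - 16*x^3 + 96*x^2 - 256*x + 256
which factors as (x - 4)^4. The eigenvalues (with algebraic multiplicities) are λ = 4 with multiplicity 4.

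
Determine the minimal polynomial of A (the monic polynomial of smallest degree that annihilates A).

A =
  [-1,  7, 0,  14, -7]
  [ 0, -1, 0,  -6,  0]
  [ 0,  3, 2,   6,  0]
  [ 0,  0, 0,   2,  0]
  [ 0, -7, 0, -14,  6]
x^3 - 7*x^2 + 4*x + 12

The characteristic polynomial is χ_A(x) = (x - 6)*(x - 2)^2*(x + 1)^2, so the eigenvalues are known. The minimal polynomial is
  m_A(x) = Π_λ (x − λ)^{k_λ}
where k_λ is the size of the *largest* Jordan block for λ (equivalently, the smallest k with (A − λI)^k v = 0 for every generalised eigenvector v of λ).

  λ = -1: largest Jordan block has size 1, contributing (x + 1)
  λ = 2: largest Jordan block has size 1, contributing (x − 2)
  λ = 6: largest Jordan block has size 1, contributing (x − 6)

So m_A(x) = (x - 6)*(x - 2)*(x + 1) = x^3 - 7*x^2 + 4*x + 12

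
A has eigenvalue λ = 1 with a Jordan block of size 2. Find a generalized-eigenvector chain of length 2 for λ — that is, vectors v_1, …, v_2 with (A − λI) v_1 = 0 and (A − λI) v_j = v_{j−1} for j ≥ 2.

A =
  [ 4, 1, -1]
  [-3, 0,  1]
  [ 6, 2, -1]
A Jordan chain for λ = 1 of length 2:
v_1 = (3, -3, 6)ᵀ
v_2 = (1, 0, 0)ᵀ

Let N = A − (1)·I. We want v_2 with N^2 v_2 = 0 but N^1 v_2 ≠ 0; then v_{j-1} := N · v_j for j = 2, …, 2.

Pick v_2 = (1, 0, 0)ᵀ.
Then v_1 = N · v_2 = (3, -3, 6)ᵀ.

Sanity check: (A − (1)·I) v_1 = (0, 0, 0)ᵀ = 0. ✓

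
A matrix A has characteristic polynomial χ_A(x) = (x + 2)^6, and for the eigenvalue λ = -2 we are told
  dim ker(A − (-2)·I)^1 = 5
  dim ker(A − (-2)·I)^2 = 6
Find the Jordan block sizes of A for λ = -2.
Block sizes for λ = -2: [2, 1, 1, 1, 1]

From the dimensions of kernels of powers, the number of Jordan blocks of size at least j is d_j − d_{j−1} where d_j = dim ker(N^j) (with d_0 = 0). Computing the differences gives [5, 1].
The number of blocks of size exactly k is (#blocks of size ≥ k) − (#blocks of size ≥ k + 1), so the partition is: 4 block(s) of size 1, 1 block(s) of size 2.
In nonincreasing order the block sizes are [2, 1, 1, 1, 1].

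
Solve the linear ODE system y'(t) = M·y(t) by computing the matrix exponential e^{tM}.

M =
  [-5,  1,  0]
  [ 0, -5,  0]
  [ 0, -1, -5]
e^{tM} =
  [exp(-5*t), t*exp(-5*t), 0]
  [0, exp(-5*t), 0]
  [0, -t*exp(-5*t), exp(-5*t)]

Strategy: write M = P · J · P⁻¹ where J is a Jordan canonical form, so e^{tM} = P · e^{tJ} · P⁻¹, and e^{tJ} can be computed block-by-block.

M has Jordan form
J =
  [-5,  1,  0]
  [ 0, -5,  0]
  [ 0,  0, -5]
(up to reordering of blocks).

Per-block formulas:
  For a 2×2 Jordan block J_2(-5): exp(t · J_2(-5)) = e^(-5t)·(I + t·N), where N is the 2×2 nilpotent shift.
  For a 1×1 block at λ = -5: exp(t · [-5]) = [e^(-5t)].

After assembling e^{tJ} and conjugating by P, we get:

e^{tM} =
  [exp(-5*t), t*exp(-5*t), 0]
  [0, exp(-5*t), 0]
  [0, -t*exp(-5*t), exp(-5*t)]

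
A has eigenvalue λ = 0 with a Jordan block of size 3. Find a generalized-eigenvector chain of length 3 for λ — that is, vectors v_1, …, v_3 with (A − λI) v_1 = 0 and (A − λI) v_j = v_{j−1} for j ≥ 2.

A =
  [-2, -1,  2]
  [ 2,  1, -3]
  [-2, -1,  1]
A Jordan chain for λ = 0 of length 3:
v_1 = (-2, 4, 0)ᵀ
v_2 = (-2, 2, -2)ᵀ
v_3 = (1, 0, 0)ᵀ

Let N = A − (0)·I. We want v_3 with N^3 v_3 = 0 but N^2 v_3 ≠ 0; then v_{j-1} := N · v_j for j = 3, …, 2.

Pick v_3 = (1, 0, 0)ᵀ.
Then v_2 = N · v_3 = (-2, 2, -2)ᵀ.
Then v_1 = N · v_2 = (-2, 4, 0)ᵀ.

Sanity check: (A − (0)·I) v_1 = (0, 0, 0)ᵀ = 0. ✓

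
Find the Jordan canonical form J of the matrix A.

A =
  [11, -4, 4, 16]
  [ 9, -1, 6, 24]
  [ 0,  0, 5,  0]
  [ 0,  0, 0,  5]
J_2(5) ⊕ J_1(5) ⊕ J_1(5)

The characteristic polynomial is
  det(x·I − A) = x^4 - 20*x^3 + 150*x^2 - 500*x + 625 = (x - 5)^4

Eigenvalues and multiplicities (the geometric multiplicity of λ is n − rank(A − λI), which equals the number of Jordan blocks for λ):
  λ = 5: algebraic multiplicity = 4, geometric multiplicity = 3

Determining the block sizes for each eigenvalue:
  λ = 5: 3 blocks summing to 4 forces exactly one block of size 2 and the rest size 1 → block sizes [2, 1, 1]

Assembling the blocks gives a Jordan form
J =
  [5, 1, 0, 0]
  [0, 5, 0, 0]
  [0, 0, 5, 0]
  [0, 0, 0, 5]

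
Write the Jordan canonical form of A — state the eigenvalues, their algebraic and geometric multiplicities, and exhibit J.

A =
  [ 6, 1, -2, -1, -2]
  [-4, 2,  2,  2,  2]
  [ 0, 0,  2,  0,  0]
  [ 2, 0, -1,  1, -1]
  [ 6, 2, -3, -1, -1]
J_3(2) ⊕ J_1(2) ⊕ J_1(2)

The characteristic polynomial is
  det(x·I − A) = x^5 - 10*x^4 + 40*x^3 - 80*x^2 + 80*x - 32 = (x - 2)^5

Eigenvalues and multiplicities (the geometric multiplicity of λ is n − rank(A − λI), which equals the number of Jordan blocks for λ):
  λ = 2: algebraic multiplicity = 5, geometric multiplicity = 3

Determining the block sizes for each eigenvalue:
  λ = 2: with am = 5 and gm = 3, the partition is not yet determined (e.g. several partitions of 5 into 3 parts exist). Let N = A − (2)·I. Computing rank(N^1) = 2, rank(N^2) = 1, rank(N^3) = 0; the number of blocks of size ≥ j is rank(N^{j−1}) − rank(N^j), giving [3, 1, 1]. So we have 1 block(s) of size 3, 2 block(s) of size 1 → block sizes [3, 1, 1]

Assembling the blocks gives a Jordan form
J =
  [2, 1, 0, 0, 0]
  [0, 2, 1, 0, 0]
  [0, 0, 2, 0, 0]
  [0, 0, 0, 2, 0]
  [0, 0, 0, 0, 2]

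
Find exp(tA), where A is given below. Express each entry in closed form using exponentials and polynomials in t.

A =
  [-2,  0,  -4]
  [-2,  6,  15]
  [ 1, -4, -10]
e^{tA} =
  [-2*t^2*exp(-2*t) + exp(-2*t), 8*t^2*exp(-2*t), 16*t^2*exp(-2*t) - 4*t*exp(-2*t)]
  [-t^2*exp(-2*t)/2 - 2*t*exp(-2*t), 2*t^2*exp(-2*t) + 8*t*exp(-2*t) + exp(-2*t), 4*t^2*exp(-2*t) + 15*t*exp(-2*t)]
  [t*exp(-2*t), -4*t*exp(-2*t), -8*t*exp(-2*t) + exp(-2*t)]

Strategy: write A = P · J · P⁻¹ where J is a Jordan canonical form, so e^{tA} = P · e^{tJ} · P⁻¹, and e^{tJ} can be computed block-by-block.

A has Jordan form
J =
  [-2,  1,  0]
  [ 0, -2,  1]
  [ 0,  0, -2]
(up to reordering of blocks).

Per-block formulas:
  For a 3×3 Jordan block J_3(-2): exp(t · J_3(-2)) = e^(-2t)·(I + t·N + (t^2/2)·N^2), where N is the 3×3 nilpotent shift.

After assembling e^{tJ} and conjugating by P, we get:

e^{tA} =
  [-2*t^2*exp(-2*t) + exp(-2*t), 8*t^2*exp(-2*t), 16*t^2*exp(-2*t) - 4*t*exp(-2*t)]
  [-t^2*exp(-2*t)/2 - 2*t*exp(-2*t), 2*t^2*exp(-2*t) + 8*t*exp(-2*t) + exp(-2*t), 4*t^2*exp(-2*t) + 15*t*exp(-2*t)]
  [t*exp(-2*t), -4*t*exp(-2*t), -8*t*exp(-2*t) + exp(-2*t)]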